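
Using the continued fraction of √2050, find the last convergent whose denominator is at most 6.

181/4

√2050 = [45; 3, 1, 1, 1, 1, 3, 90, …] (period length 7).
Convergents:
  p_0/q_0 = 45/1
  p_1/q_1 = 136/3
  p_2/q_2 = 181/4
  p_3/q_3 = 317/7
q_2 = 4 ≤ 6 < 7 = q_3, so the answer is 181/4.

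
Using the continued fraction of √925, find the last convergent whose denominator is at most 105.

√925 = [30; 2, 2, 2, 2, 60, …] (period length 5).
Convergents:
  p_0/q_0 = 30/1
  p_1/q_1 = 61/2
  p_2/q_2 = 152/5
  p_3/q_3 = 365/12
  p_4/q_4 = 882/29
  p_5/q_5 = 53285/1752
q_4 = 29 ≤ 105 < 1752 = q_5, so the answer is 882/29.

882/29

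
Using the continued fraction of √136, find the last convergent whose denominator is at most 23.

35/3

√136 = [11; 1, 1, 1, 22, …] (period length 4).
Convergents:
  p_0/q_0 = 11/1
  p_1/q_1 = 12/1
  p_2/q_2 = 23/2
  p_3/q_3 = 35/3
  p_4/q_4 = 793/68
q_3 = 3 ≤ 23 < 68 = q_4, so the answer is 35/3.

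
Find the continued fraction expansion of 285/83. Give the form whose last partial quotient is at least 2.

[3; 2, 3, 3, 1, 2]

285 = 3×83 + 36
83 = 2×36 + 11
36 = 3×11 + 3
11 = 3×3 + 2
3 = 1×2 + 1
2 = 2×1 + 0  (stop)
So 285/83 = [3; 2, 3, 3, 1, 2].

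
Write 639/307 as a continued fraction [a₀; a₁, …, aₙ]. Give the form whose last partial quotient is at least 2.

[2; 12, 3, 1, 1, 3]

639 = 2×307 + 25
307 = 12×25 + 7
25 = 3×7 + 4
7 = 1×4 + 3
4 = 1×3 + 1
3 = 3×1 + 0  (stop)
So 639/307 = [2; 12, 3, 1, 1, 3].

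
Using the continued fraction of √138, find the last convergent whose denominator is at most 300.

√138 = [11; 1, 2, 1, 22, …] (period length 4).
Convergents:
  p_0/q_0 = 11/1
  p_1/q_1 = 12/1
  p_2/q_2 = 35/3
  p_3/q_3 = 47/4
  p_4/q_4 = 1069/91
  p_5/q_5 = 1116/95
  p_6/q_6 = 3301/281
  p_7/q_7 = 4417/376
q_6 = 281 ≤ 300 < 376 = q_7, so the answer is 3301/281.

3301/281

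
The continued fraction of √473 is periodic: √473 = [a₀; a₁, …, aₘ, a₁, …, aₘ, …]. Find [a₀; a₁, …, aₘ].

[21; 1, 2, 1, 42]

a₀ = ⌊√473⌋ = 21.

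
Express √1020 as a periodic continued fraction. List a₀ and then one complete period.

a₀ = ⌊√1020⌋ = 31.
With m₀=0, d₀=1 and mₖ₊₁ = dₖaₖ − mₖ, dₖ₊₁ = (n − mₖ₊₁²)/dₖ, aₖ₊₁ = ⌊(a₀+mₖ₊₁)/dₖ₊₁⌋:
  k=1: m=31, d=59, a=1
  k=2: m=28, d=4, a=14
  k=3: m=28, d=59, a=1
  k=4: m=31, d=1, a=62
d=1 and a=2a₀=62 at k=4, so the next step gives (m, d) = (31, 59) again — its k=1 value — and the period has length 4.

[31; 1, 14, 1, 62]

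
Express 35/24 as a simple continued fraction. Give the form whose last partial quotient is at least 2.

35 = 1·24 + 11
24 = 2·11 + 2
11 = 5·2 + 1
2 = 2·1 + 0  (stop)
So 35/24 = [1; 2, 5, 2].

[1; 2, 5, 2]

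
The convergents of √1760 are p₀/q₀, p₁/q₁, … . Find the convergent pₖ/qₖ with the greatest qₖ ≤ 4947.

73962/1763

√1760 = [41; 1, 19, 1, 82, …] (period length 4).
Convergents:
  p_0/q_0 = 41/1
  p_1/q_1 = 42/1
  p_2/q_2 = 839/20
  p_3/q_3 = 881/21
  p_4/q_4 = 73081/1742
  p_5/q_5 = 73962/1763
  p_6/q_6 = 1478359/35239
q_5 = 1763 ≤ 4947 < 35239 = q_6, so the answer is 73962/1763.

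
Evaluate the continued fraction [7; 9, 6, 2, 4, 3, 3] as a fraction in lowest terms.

40288/5667

Fold from the inside: start with 3/1.
  3 + 1/3 = 10/3
  4 + 3/10 = 43/10
  2 + 10/43 = 96/43
  6 + 43/96 = 619/96
  9 + 96/619 = 5667/619
  7 + 619/5667 = 40288/5667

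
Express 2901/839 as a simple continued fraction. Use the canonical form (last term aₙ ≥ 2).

[3; 2, 5, 2, 2, 4, 3]

2901 = 3·839 + 384
839 = 2·384 + 71
384 = 5·71 + 29
71 = 2·29 + 13
29 = 2·13 + 3
13 = 4·3 + 1
3 = 3·1 + 0  (stop)
So 2901/839 = [3; 2, 5, 2, 2, 4, 3].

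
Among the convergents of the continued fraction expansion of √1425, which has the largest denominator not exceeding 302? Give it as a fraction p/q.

√1425 = [37; 1, 2, 1, 74, …] (period length 4).
Convergents:
  p_0/q_0 = 37/1
  p_1/q_1 = 38/1
  p_2/q_2 = 113/3
  p_3/q_3 = 151/4
  p_4/q_4 = 11287/299
  p_5/q_5 = 11438/303
q_4 = 299 ≤ 302 < 303 = q_5, so the answer is 11287/299.

11287/299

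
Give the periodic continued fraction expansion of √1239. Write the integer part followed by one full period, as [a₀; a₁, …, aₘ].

a₀ = ⌊√1239⌋ = 35.
With m₀=0, d₀=1 and mₖ₊₁ = dₖaₖ − mₖ, dₖ₊₁ = (n − mₖ₊₁²)/dₖ, aₖ₊₁ = ⌊(a₀+mₖ₊₁)/dₖ₊₁⌋:
  k=1: m=35, d=14, a=5
  k=2: m=35, d=1, a=70
d=1 and a=2a₀=70 at k=2, so the next step gives (m, d) = (35, 14) again — its k=1 value — and the period has length 2.

[35; 5, 70]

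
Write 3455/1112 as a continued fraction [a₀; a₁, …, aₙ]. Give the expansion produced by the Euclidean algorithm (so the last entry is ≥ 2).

3455 = 3·1112 + 119
1112 = 9·119 + 41
119 = 2·41 + 37
41 = 1·37 + 4
37 = 9·4 + 1
4 = 4·1 + 0  (stop)
So 3455/1112 = [3; 9, 2, 1, 9, 4].

[3; 9, 2, 1, 9, 4]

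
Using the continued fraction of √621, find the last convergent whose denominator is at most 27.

623/25

√621 = [24; 1, 11, 2, 11, 1, 48, …] (period length 6).
Convergents:
  p_0/q_0 = 24/1
  p_1/q_1 = 25/1
  p_2/q_2 = 299/12
  p_3/q_3 = 623/25
  p_4/q_4 = 7152/287
q_3 = 25 ≤ 27 < 287 = q_4, so the answer is 623/25.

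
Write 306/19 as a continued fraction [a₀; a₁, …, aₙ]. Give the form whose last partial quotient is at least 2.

[16; 9, 2]

306 = 16×19 + 2
19 = 9×2 + 1
2 = 2×1 + 0  (stop)
So 306/19 = [16; 9, 2].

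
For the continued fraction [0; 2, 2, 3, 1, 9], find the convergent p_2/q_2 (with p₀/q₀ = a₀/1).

2/5

Using pₖ = aₖpₖ₋₁ + pₖ₋₂, qₖ = aₖqₖ₋₁ + qₖ₋₂ (with p₋₁=1, p₋₂=0, q₋₁=0, q₋₂=1):
  k=0: a=0, p=0, q=1
  k=1: a=2, p=1, q=2
  k=2: a=2, p=2, q=5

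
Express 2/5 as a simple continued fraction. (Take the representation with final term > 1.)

2 = 0×5 + 2
5 = 2×2 + 1
2 = 2×1 + 0  (stop)
So 2/5 = [0; 2, 2].

[0; 2, 2]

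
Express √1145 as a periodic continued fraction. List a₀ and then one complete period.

[33; 1, 5, 5, 1, 66]

a₀ = ⌊√1145⌋ = 33.
With m₀=0, d₀=1 and mₖ₊₁ = dₖaₖ − mₖ, dₖ₊₁ = (n − mₖ₊₁²)/dₖ, aₖ₊₁ = ⌊(a₀+mₖ₊₁)/dₖ₊₁⌋:
  k=1: m=33, d=56, a=1
  k=2: m=23, d=11, a=5
  k=3: m=32, d=11, a=5
  k=4: m=23, d=56, a=1
  k=5: m=33, d=1, a=66
d=1 and a=2a₀=66 at k=5, so the next step gives (m, d) = (33, 56) again — its k=1 value — and the period has length 5.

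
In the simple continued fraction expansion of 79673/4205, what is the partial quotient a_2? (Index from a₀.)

79673 = 18·4205 + 3983   →  a_0 = 18
4205 = 1·3983 + 222   →  a_1 = 1
3983 = 17·222 + 209   →  a_2 = 17

17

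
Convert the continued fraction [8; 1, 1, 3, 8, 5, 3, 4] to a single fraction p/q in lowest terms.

Using pₖ = aₖpₖ₋₁ + pₖ₋₂ and qₖ = aₖqₖ₋₁ + qₖ₋₂:
  k=0: a=8, p=8, q=1
  k=1: a=1, p=9, q=1
  k=2: a=1, p=17, q=2
  k=3: a=3, p=60, q=7
  k=4: a=8, p=497, q=58
  k=5: a=5, p=2545, q=297
  k=6: a=3, p=8132, q=949
  k=7: a=4, p=35073, q=4093

35073/4093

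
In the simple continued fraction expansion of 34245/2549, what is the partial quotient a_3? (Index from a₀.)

34245 = 13·2549 + 1108   →  a_0 = 13
2549 = 2·1108 + 333   →  a_1 = 2
1108 = 3·333 + 109   →  a_2 = 3
333 = 3·109 + 6   →  a_3 = 3

3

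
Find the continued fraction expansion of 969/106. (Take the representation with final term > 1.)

969 = 9×106 + 15
106 = 7×15 + 1
15 = 15×1 + 0  (stop)
So 969/106 = [9; 7, 15].

[9; 7, 15]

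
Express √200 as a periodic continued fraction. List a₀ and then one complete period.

[14; 7, 28]

a₀ = ⌊√200⌋ = 14.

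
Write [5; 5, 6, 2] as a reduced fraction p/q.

348/67

Using pₖ = aₖpₖ₋₁ + pₖ₋₂ and qₖ = aₖqₖ₋₁ + qₖ₋₂:
  k=0: a=5, p=5, q=1
  k=1: a=5, p=26, q=5
  k=2: a=6, p=161, q=31
  k=3: a=2, p=348, q=67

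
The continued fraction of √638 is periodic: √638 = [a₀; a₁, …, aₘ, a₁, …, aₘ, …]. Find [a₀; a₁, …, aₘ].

a₀ = ⌊√638⌋ = 25.
With m₀=0, d₀=1 and mₖ₊₁ = dₖaₖ − mₖ, dₖ₊₁ = (n − mₖ₊₁²)/dₖ, aₖ₊₁ = ⌊(a₀+mₖ₊₁)/dₖ₊₁⌋:
  k=1: m=25, d=13, a=3
  k=2: m=14, d=34, a=1
  k=3: m=20, d=7, a=6
  k=4: m=22, d=22, a=2
  k=5: m=22, d=7, a=6
  k=6: m=20, d=34, a=1
  k=7: m=14, d=13, a=3
  k=8: m=25, d=1, a=50
d=1 and a=2a₀=50 at k=8, so the next step gives (m, d) = (25, 13) again — its k=1 value — and the period has length 8.

[25; 3, 1, 6, 2, 6, 1, 3, 50]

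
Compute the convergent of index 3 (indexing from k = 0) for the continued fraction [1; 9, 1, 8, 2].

98/89

Using pₖ = aₖpₖ₋₁ + pₖ₋₂, qₖ = aₖqₖ₋₁ + qₖ₋₂ (with p₋₁=1, p₋₂=0, q₋₁=0, q₋₂=1):
  k=0: a=1, p=1, q=1
  k=1: a=9, p=10, q=9
  k=2: a=1, p=11, q=10
  k=3: a=8, p=98, q=89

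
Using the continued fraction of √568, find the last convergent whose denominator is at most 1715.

√568 = [23; 1, 4, 1, 46, …] (period length 4).
Convergents:
  p_0/q_0 = 23/1
  p_1/q_1 = 24/1
  p_2/q_2 = 119/5
  p_3/q_3 = 143/6
  p_4/q_4 = 6697/281
  p_5/q_5 = 6840/287
  p_6/q_6 = 34057/1429
  p_7/q_7 = 40897/1716
q_6 = 1429 ≤ 1715 < 1716 = q_7, so the answer is 34057/1429.

34057/1429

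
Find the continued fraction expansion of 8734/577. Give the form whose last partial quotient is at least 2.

[15; 7, 3, 3, 2, 3]

8734 = 15·577 + 79
577 = 7·79 + 24
79 = 3·24 + 7
24 = 3·7 + 3
7 = 2·3 + 1
3 = 3·1 + 0  (stop)
So 8734/577 = [15; 7, 3, 3, 2, 3].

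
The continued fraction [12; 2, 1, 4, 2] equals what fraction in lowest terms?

Using pₖ = aₖpₖ₋₁ + pₖ₋₂ and qₖ = aₖqₖ₋₁ + qₖ₋₂:
  k=0: a=12, p=12, q=1
  k=1: a=2, p=25, q=2
  k=2: a=1, p=37, q=3
  k=3: a=4, p=173, q=14
  k=4: a=2, p=383, q=31

383/31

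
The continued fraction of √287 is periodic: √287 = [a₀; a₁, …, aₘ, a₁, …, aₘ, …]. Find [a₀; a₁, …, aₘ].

a₀ = ⌊√287⌋ = 16.
With m₀=0, d₀=1 and mₖ₊₁ = dₖaₖ − mₖ, dₖ₊₁ = (n − mₖ₊₁²)/dₖ, aₖ₊₁ = ⌊(a₀+mₖ₊₁)/dₖ₊₁⌋:
  k=1: m=16, d=31, a=1
  k=2: m=15, d=2, a=15
  k=3: m=15, d=31, a=1
  k=4: m=16, d=1, a=32
d=1 and a=2a₀=32 at k=4, so the next step gives (m, d) = (16, 31) again — its k=1 value — and the period has length 4.

[16; 1, 15, 1, 32]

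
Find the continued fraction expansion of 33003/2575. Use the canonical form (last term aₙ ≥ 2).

[12; 1, 4, 2, 5, 8, 2, 2]

33003 = 12*2575 + 2103
2575 = 1*2103 + 472
2103 = 4*472 + 215
472 = 2*215 + 42
215 = 5*42 + 5
42 = 8*5 + 2
5 = 2*2 + 1
2 = 2*1 + 0  (stop)
So 33003/2575 = [12; 1, 4, 2, 5, 8, 2, 2].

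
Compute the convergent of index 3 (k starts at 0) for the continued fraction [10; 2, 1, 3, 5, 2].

114/11

Using pₖ = aₖpₖ₋₁ + pₖ₋₂, qₖ = aₖqₖ₋₁ + qₖ₋₂ (with p₋₁=1, p₋₂=0, q₋₁=0, q₋₂=1):
  k=0: a=10, p=10, q=1
  k=1: a=2, p=21, q=2
  k=2: a=1, p=31, q=3
  k=3: a=3, p=114, q=11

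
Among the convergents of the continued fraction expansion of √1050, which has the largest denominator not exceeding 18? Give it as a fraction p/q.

162/5

√1050 = [32; 2, 2, 10, 2, 2, 64, …] (period length 6).
Convergents:
  p_0/q_0 = 32/1
  p_1/q_1 = 65/2
  p_2/q_2 = 162/5
  p_3/q_3 = 1685/52
q_2 = 5 ≤ 18 < 52 = q_3, so the answer is 162/5.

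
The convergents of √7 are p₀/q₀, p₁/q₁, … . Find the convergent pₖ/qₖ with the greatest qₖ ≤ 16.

√7 = [2; 1, 1, 1, 4, …] (period length 4).
Convergents:
  p_0/q_0 = 2/1
  p_1/q_1 = 3/1
  p_2/q_2 = 5/2
  p_3/q_3 = 8/3
  p_4/q_4 = 37/14
  p_5/q_5 = 45/17
q_4 = 14 ≤ 16 < 17 = q_5, so the answer is 37/14.

37/14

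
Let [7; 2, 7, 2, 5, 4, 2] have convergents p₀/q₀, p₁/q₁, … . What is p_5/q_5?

5467/732

Using pₖ = aₖpₖ₋₁ + pₖ₋₂, qₖ = aₖqₖ₋₁ + qₖ₋₂ (with p₋₁=1, p₋₂=0, q₋₁=0, q₋₂=1):
  k=0: a=7, p=7, q=1
  k=1: a=2, p=15, q=2
  k=2: a=7, p=112, q=15
  k=3: a=2, p=239, q=32
  k=4: a=5, p=1307, q=175
  k=5: a=4, p=5467, q=732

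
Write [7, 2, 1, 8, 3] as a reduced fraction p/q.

Fold from the inside: start with 3/1.
  8 + 1/3 = 25/3
  1 + 3/25 = 28/25
  2 + 25/28 = 81/28
  7 + 28/81 = 595/81

595/81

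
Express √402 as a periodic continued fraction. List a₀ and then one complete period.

[20; 20, 40]

a₀ = ⌊√402⌋ = 20.
With m₀=0, d₀=1 and mₖ₊₁ = dₖaₖ − mₖ, dₖ₊₁ = (n − mₖ₊₁²)/dₖ, aₖ₊₁ = ⌊(a₀+mₖ₊₁)/dₖ₊₁⌋:
  k=1: m=20, d=2, a=20
  k=2: m=20, d=1, a=40
d=1 and a=2a₀=40 at k=2, so the next step gives (m, d) = (20, 2) again — its k=1 value — and the period has length 2.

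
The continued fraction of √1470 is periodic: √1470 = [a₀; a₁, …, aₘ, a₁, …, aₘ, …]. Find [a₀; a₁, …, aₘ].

[38; 2, 1, 14, 1, 2, 76]

a₀ = ⌊√1470⌋ = 38.
With m₀=0, d₀=1 and mₖ₊₁ = dₖaₖ − mₖ, dₖ₊₁ = (n − mₖ₊₁²)/dₖ, aₖ₊₁ = ⌊(a₀+mₖ₊₁)/dₖ₊₁⌋:
  k=1: m=38, d=26, a=2
  k=2: m=14, d=49, a=1
  k=3: m=35, d=5, a=14
  k=4: m=35, d=49, a=1
  k=5: m=14, d=26, a=2
  k=6: m=38, d=1, a=76
d=1 and a=2a₀=76 at k=6, so the next step gives (m, d) = (38, 26) again — its k=1 value — and the period has length 6.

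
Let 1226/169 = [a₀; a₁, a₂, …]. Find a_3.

1226 = 7·169 + 43   →  a_0 = 7
169 = 3·43 + 40   →  a_1 = 3
43 = 1·40 + 3   →  a_2 = 1
40 = 13·3 + 1   →  a_3 = 13

13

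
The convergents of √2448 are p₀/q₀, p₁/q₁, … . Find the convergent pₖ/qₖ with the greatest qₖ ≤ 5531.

214385/4333

√2448 = [49; 2, 10, 2, 98, …] (period length 4).
Convergents:
  p_0/q_0 = 49/1
  p_1/q_1 = 99/2
  p_2/q_2 = 1039/21
  p_3/q_3 = 2177/44
  p_4/q_4 = 214385/4333
  p_5/q_5 = 430947/8710
q_4 = 4333 ≤ 5531 < 8710 = q_5, so the answer is 214385/4333.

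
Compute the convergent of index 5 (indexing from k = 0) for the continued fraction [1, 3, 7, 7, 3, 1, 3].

Using pₖ = aₖpₖ₋₁ + pₖ₋₂, qₖ = aₖqₖ₋₁ + qₖ₋₂ (with p₋₁=1, p₋₂=0, q₋₁=0, q₋₂=1):
  k=0: a=1, p=1, q=1
  k=1: a=3, p=4, q=3
  k=2: a=7, p=29, q=22
  k=3: a=7, p=207, q=157
  k=4: a=3, p=650, q=493
  k=5: a=1, p=857, q=650

857/650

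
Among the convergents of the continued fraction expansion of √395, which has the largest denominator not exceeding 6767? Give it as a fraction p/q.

50561/2544

√395 = [19; 1, 6, 1, 38, …] (period length 4).
Convergents:
  p_0/q_0 = 19/1
  p_1/q_1 = 20/1
  p_2/q_2 = 139/7
  p_3/q_3 = 159/8
  p_4/q_4 = 6181/311
  p_5/q_5 = 6340/319
  p_6/q_6 = 44221/2225
  p_7/q_7 = 50561/2544
  p_8/q_8 = 1965539/98897
q_7 = 2544 ≤ 6767 < 98897 = q_8, so the answer is 50561/2544.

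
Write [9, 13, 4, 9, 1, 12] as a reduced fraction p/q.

Using pₖ = aₖpₖ₋₁ + pₖ₋₂ and qₖ = aₖqₖ₋₁ + qₖ₋₂:
  k=0: a=9, p=9, q=1
  k=1: a=13, p=118, q=13
  k=2: a=4, p=481, q=53
  k=3: a=9, p=4447, q=490
  k=4: a=1, p=4928, q=543
  k=5: a=12, p=63583, q=7006

63583/7006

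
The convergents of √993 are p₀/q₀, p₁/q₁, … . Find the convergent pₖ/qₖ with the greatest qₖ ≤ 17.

√993 = [31; 1, 1, 20, 1, 1, 62, …] (period length 6).
Convergents:
  p_0/q_0 = 31/1
  p_1/q_1 = 32/1
  p_2/q_2 = 63/2
  p_3/q_3 = 1292/41
q_2 = 2 ≤ 17 < 41 = q_3, so the answer is 63/2.

63/2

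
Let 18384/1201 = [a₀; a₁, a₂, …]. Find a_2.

3

18384 = 15·1201 + 369   →  a_0 = 15
1201 = 3·369 + 94   →  a_1 = 3
369 = 3·94 + 87   →  a_2 = 3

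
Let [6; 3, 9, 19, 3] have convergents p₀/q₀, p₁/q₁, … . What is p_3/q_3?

3382/535

Using pₖ = aₖpₖ₋₁ + pₖ₋₂, qₖ = aₖqₖ₋₁ + qₖ₋₂ (with p₋₁=1, p₋₂=0, q₋₁=0, q₋₂=1):
  k=0: a=6, p=6, q=1
  k=1: a=3, p=19, q=3
  k=2: a=9, p=177, q=28
  k=3: a=19, p=3382, q=535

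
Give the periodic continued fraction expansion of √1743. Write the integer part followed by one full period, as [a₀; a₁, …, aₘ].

[41; 1, 2, 1, 82]

a₀ = ⌊√1743⌋ = 41.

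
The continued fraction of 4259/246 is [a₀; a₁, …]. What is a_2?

4259 = 17·246 + 77   →  a_0 = 17
246 = 3·77 + 15   →  a_1 = 3
77 = 5·15 + 2   →  a_2 = 5

5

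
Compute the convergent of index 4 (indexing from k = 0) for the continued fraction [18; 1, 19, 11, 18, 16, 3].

Using pₖ = aₖpₖ₋₁ + pₖ₋₂, qₖ = aₖqₖ₋₁ + qₖ₋₂ (with p₋₁=1, p₋₂=0, q₋₁=0, q₋₂=1):
  k=0: a=18, p=18, q=1
  k=1: a=1, p=19, q=1
  k=2: a=19, p=379, q=20
  k=3: a=11, p=4188, q=221
  k=4: a=18, p=75763, q=3998

75763/3998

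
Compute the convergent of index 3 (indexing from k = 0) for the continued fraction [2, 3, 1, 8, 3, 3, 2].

79/35

Using pₖ = aₖpₖ₋₁ + pₖ₋₂, qₖ = aₖqₖ₋₁ + qₖ₋₂ (with p₋₁=1, p₋₂=0, q₋₁=0, q₋₂=1):
  k=0: a=2, p=2, q=1
  k=1: a=3, p=7, q=3
  k=2: a=1, p=9, q=4
  k=3: a=8, p=79, q=35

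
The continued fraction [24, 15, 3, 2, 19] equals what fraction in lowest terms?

Fold from the inside: start with 19/1.
  2 + 1/19 = 39/19
  3 + 19/39 = 136/39
  15 + 39/136 = 2079/136
  24 + 136/2079 = 50032/2079

50032/2079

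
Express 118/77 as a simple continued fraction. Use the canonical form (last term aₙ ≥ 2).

[1; 1, 1, 7, 5]

118 = 1×77 + 41
77 = 1×41 + 36
41 = 1×36 + 5
36 = 7×5 + 1
5 = 5×1 + 0  (stop)
So 118/77 = [1; 1, 1, 7, 5].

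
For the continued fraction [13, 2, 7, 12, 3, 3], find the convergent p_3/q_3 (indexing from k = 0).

Using pₖ = aₖpₖ₋₁ + pₖ₋₂, qₖ = aₖqₖ₋₁ + qₖ₋₂ (with p₋₁=1, p₋₂=0, q₋₁=0, q₋₂=1):
  k=0: a=13, p=13, q=1
  k=1: a=2, p=27, q=2
  k=2: a=7, p=202, q=15
  k=3: a=12, p=2451, q=182

2451/182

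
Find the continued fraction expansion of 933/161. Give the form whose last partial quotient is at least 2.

933 = 5×161 + 128
161 = 1×128 + 33
128 = 3×33 + 29
33 = 1×29 + 4
29 = 7×4 + 1
4 = 4×1 + 0  (stop)
So 933/161 = [5; 1, 3, 1, 7, 4].

[5; 1, 3, 1, 7, 4]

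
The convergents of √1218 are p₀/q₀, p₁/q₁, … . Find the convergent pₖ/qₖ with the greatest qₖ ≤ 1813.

24395/699

√1218 = [34; 1, 8, 1, 68, …] (period length 4).
Convergents:
  p_0/q_0 = 34/1
  p_1/q_1 = 35/1
  p_2/q_2 = 314/9
  p_3/q_3 = 349/10
  p_4/q_4 = 24046/689
  p_5/q_5 = 24395/699
  p_6/q_6 = 219206/6281
q_5 = 699 ≤ 1813 < 6281 = q_6, so the answer is 24395/699.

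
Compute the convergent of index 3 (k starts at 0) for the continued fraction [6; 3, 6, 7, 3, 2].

859/136

Using pₖ = aₖpₖ₋₁ + pₖ₋₂, qₖ = aₖqₖ₋₁ + qₖ₋₂ (with p₋₁=1, p₋₂=0, q₋₁=0, q₋₂=1):
  k=0: a=6, p=6, q=1
  k=1: a=3, p=19, q=3
  k=2: a=6, p=120, q=19
  k=3: a=7, p=859, q=136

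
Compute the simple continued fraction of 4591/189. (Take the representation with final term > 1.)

[24; 3, 2, 3, 2, 3]

4591 = 24×189 + 55
189 = 3×55 + 24
55 = 2×24 + 7
24 = 3×7 + 3
7 = 2×3 + 1
3 = 3×1 + 0  (stop)
So 4591/189 = [24; 3, 2, 3, 2, 3].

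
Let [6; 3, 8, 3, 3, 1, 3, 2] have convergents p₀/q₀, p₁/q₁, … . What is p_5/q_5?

Using pₖ = aₖpₖ₋₁ + pₖ₋₂, qₖ = aₖqₖ₋₁ + qₖ₋₂ (with p₋₁=1, p₋₂=0, q₋₁=0, q₋₂=1):
  k=0: a=6, p=6, q=1
  k=1: a=3, p=19, q=3
  k=2: a=8, p=158, q=25
  k=3: a=3, p=493, q=78
  k=4: a=3, p=1637, q=259
  k=5: a=1, p=2130, q=337

2130/337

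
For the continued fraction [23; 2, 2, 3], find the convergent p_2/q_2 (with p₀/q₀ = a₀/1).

Using pₖ = aₖpₖ₋₁ + pₖ₋₂, qₖ = aₖqₖ₋₁ + qₖ₋₂ (with p₋₁=1, p₋₂=0, q₋₁=0, q₋₂=1):
  k=0: a=23, p=23, q=1
  k=1: a=2, p=47, q=2
  k=2: a=2, p=117, q=5

117/5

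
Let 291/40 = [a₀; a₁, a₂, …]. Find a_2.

291 = 7·40 + 11   →  a_0 = 7
40 = 3·11 + 7   →  a_1 = 3
11 = 1·7 + 4   →  a_2 = 1

1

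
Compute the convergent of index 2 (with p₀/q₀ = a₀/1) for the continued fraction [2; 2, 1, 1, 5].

Using pₖ = aₖpₖ₋₁ + pₖ₋₂, qₖ = aₖqₖ₋₁ + qₖ₋₂ (with p₋₁=1, p₋₂=0, q₋₁=0, q₋₂=1):
  k=0: a=2, p=2, q=1
  k=1: a=2, p=5, q=2
  k=2: a=1, p=7, q=3

7/3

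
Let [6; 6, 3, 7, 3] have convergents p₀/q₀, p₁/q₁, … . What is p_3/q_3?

Using pₖ = aₖpₖ₋₁ + pₖ₋₂, qₖ = aₖqₖ₋₁ + qₖ₋₂ (with p₋₁=1, p₋₂=0, q₋₁=0, q₋₂=1):
  k=0: a=6, p=6, q=1
  k=1: a=6, p=37, q=6
  k=2: a=3, p=117, q=19
  k=3: a=7, p=856, q=139

856/139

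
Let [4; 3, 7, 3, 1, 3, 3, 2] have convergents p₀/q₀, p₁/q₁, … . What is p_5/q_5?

1477/342

Using pₖ = aₖpₖ₋₁ + pₖ₋₂, qₖ = aₖqₖ₋₁ + qₖ₋₂ (with p₋₁=1, p₋₂=0, q₋₁=0, q₋₂=1):
  k=0: a=4, p=4, q=1
  k=1: a=3, p=13, q=3
  k=2: a=7, p=95, q=22
  k=3: a=3, p=298, q=69
  k=4: a=1, p=393, q=91
  k=5: a=3, p=1477, q=342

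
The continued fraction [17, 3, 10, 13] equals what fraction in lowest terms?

7033/406

Fold from the inside: start with 13/1.
  10 + 1/13 = 131/13
  3 + 13/131 = 406/131
  17 + 131/406 = 7033/406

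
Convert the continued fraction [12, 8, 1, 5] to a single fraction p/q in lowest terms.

Fold from the inside: start with 5/1.
  1 + 1/5 = 6/5
  8 + 5/6 = 53/6
  12 + 6/53 = 642/53

642/53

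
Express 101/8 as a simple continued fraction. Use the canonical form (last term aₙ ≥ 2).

101 = 12*8 + 5
8 = 1*5 + 3
5 = 1*3 + 2
3 = 1*2 + 1
2 = 2*1 + 0  (stop)
So 101/8 = [12; 1, 1, 1, 2].

[12; 1, 1, 1, 2]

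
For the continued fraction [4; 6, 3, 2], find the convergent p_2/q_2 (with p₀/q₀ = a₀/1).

79/19

Using pₖ = aₖpₖ₋₁ + pₖ₋₂, qₖ = aₖqₖ₋₁ + qₖ₋₂ (with p₋₁=1, p₋₂=0, q₋₁=0, q₋₂=1):
  k=0: a=4, p=4, q=1
  k=1: a=6, p=25, q=6
  k=2: a=3, p=79, q=19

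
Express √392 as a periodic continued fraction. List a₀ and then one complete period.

a₀ = ⌊√392⌋ = 19.
With m₀=0, d₀=1 and mₖ₊₁ = dₖaₖ − mₖ, dₖ₊₁ = (n − mₖ₊₁²)/dₖ, aₖ₊₁ = ⌊(a₀+mₖ₊₁)/dₖ₊₁⌋:
  k=1: m=19, d=31, a=1
  k=2: m=12, d=8, a=3
  k=3: m=12, d=31, a=1
  k=4: m=19, d=1, a=38
d=1 and a=2a₀=38 at k=4, so the next step gives (m, d) = (19, 31) again — its k=1 value — and the period has length 4.

[19; 1, 3, 1, 38]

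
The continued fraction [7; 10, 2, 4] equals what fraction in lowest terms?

667/94

Fold from the inside: start with 4/1.
  2 + 1/4 = 9/4
  10 + 4/9 = 94/9
  7 + 9/94 = 667/94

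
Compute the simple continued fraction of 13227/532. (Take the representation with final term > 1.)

13227 = 24·532 + 459
532 = 1·459 + 73
459 = 6·73 + 21
73 = 3·21 + 10
21 = 2·10 + 1
10 = 10·1 + 0  (stop)
So 13227/532 = [24; 1, 6, 3, 2, 10].

[24; 1, 6, 3, 2, 10]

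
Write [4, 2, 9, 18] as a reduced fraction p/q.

Using pₖ = aₖpₖ₋₁ + pₖ₋₂ and qₖ = aₖqₖ₋₁ + qₖ₋₂:
  k=0: a=4, p=4, q=1
  k=1: a=2, p=9, q=2
  k=2: a=9, p=85, q=19
  k=3: a=18, p=1539, q=344

1539/344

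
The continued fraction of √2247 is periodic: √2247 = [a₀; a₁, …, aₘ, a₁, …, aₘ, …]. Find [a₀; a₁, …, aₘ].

[47; 2, 2, 15, 2, 2, 94]

a₀ = ⌊√2247⌋ = 47.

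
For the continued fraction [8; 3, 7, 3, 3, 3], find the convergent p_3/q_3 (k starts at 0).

574/69

Using pₖ = aₖpₖ₋₁ + pₖ₋₂, qₖ = aₖqₖ₋₁ + qₖ₋₂ (with p₋₁=1, p₋₂=0, q₋₁=0, q₋₂=1):
  k=0: a=8, p=8, q=1
  k=1: a=3, p=25, q=3
  k=2: a=7, p=183, q=22
  k=3: a=3, p=574, q=69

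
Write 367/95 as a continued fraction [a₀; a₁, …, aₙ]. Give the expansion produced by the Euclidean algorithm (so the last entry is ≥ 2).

[3; 1, 6, 3, 4]

367 = 3×95 + 82
95 = 1×82 + 13
82 = 6×13 + 4
13 = 3×4 + 1
4 = 4×1 + 0  (stop)
So 367/95 = [3; 1, 6, 3, 4].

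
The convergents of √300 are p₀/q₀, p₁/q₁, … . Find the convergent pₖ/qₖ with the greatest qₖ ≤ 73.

433/25

√300 = [17; 3, 8, 3, 34, …] (period length 4).
Convergents:
  p_0/q_0 = 17/1
  p_1/q_1 = 52/3
  p_2/q_2 = 433/25
  p_3/q_3 = 1351/78
q_2 = 25 ≤ 73 < 78 = q_3, so the answer is 433/25.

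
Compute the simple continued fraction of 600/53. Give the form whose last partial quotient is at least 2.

600 = 11·53 + 17
53 = 3·17 + 2
17 = 8·2 + 1
2 = 2·1 + 0  (stop)
So 600/53 = [11; 3, 8, 2].

[11; 3, 8, 2]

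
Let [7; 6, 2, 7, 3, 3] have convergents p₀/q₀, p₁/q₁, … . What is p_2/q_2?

Using pₖ = aₖpₖ₋₁ + pₖ₋₂, qₖ = aₖqₖ₋₁ + qₖ₋₂ (with p₋₁=1, p₋₂=0, q₋₁=0, q₋₂=1):
  k=0: a=7, p=7, q=1
  k=1: a=6, p=43, q=6
  k=2: a=2, p=93, q=13

93/13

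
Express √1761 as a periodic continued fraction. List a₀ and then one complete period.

a₀ = ⌊√1761⌋ = 41.
With m₀=0, d₀=1 and mₖ₊₁ = dₖaₖ − mₖ, dₖ₊₁ = (n − mₖ₊₁²)/dₖ, aₖ₊₁ = ⌊(a₀+mₖ₊₁)/dₖ₊₁⌋:
  k=1: m=41, d=80, a=1
  k=2: m=39, d=3, a=26
  k=3: m=39, d=80, a=1
  k=4: m=41, d=1, a=82
d=1 and a=2a₀=82 at k=4, so the next step gives (m, d) = (41, 80) again — its k=1 value — and the period has length 4.

[41; 1, 26, 1, 82]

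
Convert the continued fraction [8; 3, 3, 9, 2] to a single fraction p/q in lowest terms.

1627/196

Using pₖ = aₖpₖ₋₁ + pₖ₋₂ and qₖ = aₖqₖ₋₁ + qₖ₋₂:
  k=0: a=8, p=8, q=1
  k=1: a=3, p=25, q=3
  k=2: a=3, p=83, q=10
  k=3: a=9, p=772, q=93
  k=4: a=2, p=1627, q=196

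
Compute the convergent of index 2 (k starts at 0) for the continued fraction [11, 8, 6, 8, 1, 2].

545/49

Using pₖ = aₖpₖ₋₁ + pₖ₋₂, qₖ = aₖqₖ₋₁ + qₖ₋₂ (with p₋₁=1, p₋₂=0, q₋₁=0, q₋₂=1):
  k=0: a=11, p=11, q=1
  k=1: a=8, p=89, q=8
  k=2: a=6, p=545, q=49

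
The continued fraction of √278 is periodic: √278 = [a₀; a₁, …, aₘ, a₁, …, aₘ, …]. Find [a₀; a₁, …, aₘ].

a₀ = ⌊√278⌋ = 16.

[16; 1, 2, 16, 2, 1, 32]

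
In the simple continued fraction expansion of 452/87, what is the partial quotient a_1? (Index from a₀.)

452 = 5·87 + 17   →  a_0 = 5
87 = 5·17 + 2   →  a_1 = 5

5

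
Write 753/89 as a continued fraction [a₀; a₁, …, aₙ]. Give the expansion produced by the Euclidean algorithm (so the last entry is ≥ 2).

753 = 8×89 + 41
89 = 2×41 + 7
41 = 5×7 + 6
7 = 1×6 + 1
6 = 6×1 + 0  (stop)
So 753/89 = [8; 2, 5, 1, 6].

[8; 2, 5, 1, 6]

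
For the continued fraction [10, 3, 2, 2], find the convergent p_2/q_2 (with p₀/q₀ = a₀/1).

72/7

Using pₖ = aₖpₖ₋₁ + pₖ₋₂, qₖ = aₖqₖ₋₁ + qₖ₋₂ (with p₋₁=1, p₋₂=0, q₋₁=0, q₋₂=1):
  k=0: a=10, p=10, q=1
  k=1: a=3, p=31, q=3
  k=2: a=2, p=72, q=7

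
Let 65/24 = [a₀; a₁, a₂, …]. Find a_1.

1

65 = 2·24 + 17   →  a_0 = 2
24 = 1·17 + 7   →  a_1 = 1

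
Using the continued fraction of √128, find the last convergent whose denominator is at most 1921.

12875/1138

√128 = [11; 3, 5, 3, 22, …] (period length 4).
Convergents:
  p_0/q_0 = 11/1
  p_1/q_1 = 34/3
  p_2/q_2 = 181/16
  p_3/q_3 = 577/51
  p_4/q_4 = 12875/1138
  p_5/q_5 = 39202/3465
q_4 = 1138 ≤ 1921 < 3465 = q_5, so the answer is 12875/1138.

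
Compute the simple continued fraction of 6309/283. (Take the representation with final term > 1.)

[22; 3, 2, 2, 3, 1, 3]

6309 = 22·283 + 83
283 = 3·83 + 34
83 = 2·34 + 15
34 = 2·15 + 4
15 = 3·4 + 3
4 = 1·3 + 1
3 = 3·1 + 0  (stop)
So 6309/283 = [22; 3, 2, 2, 3, 1, 3].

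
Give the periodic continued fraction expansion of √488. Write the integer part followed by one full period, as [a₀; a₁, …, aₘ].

[22; 11, 44]

a₀ = ⌊√488⌋ = 22.
With m₀=0, d₀=1 and mₖ₊₁ = dₖaₖ − mₖ, dₖ₊₁ = (n − mₖ₊₁²)/dₖ, aₖ₊₁ = ⌊(a₀+mₖ₊₁)/dₖ₊₁⌋:
  k=1: m=22, d=4, a=11
  k=2: m=22, d=1, a=44
d=1 and a=2a₀=44 at k=2, so the next step gives (m, d) = (22, 4) again — its k=1 value — and the period has length 2.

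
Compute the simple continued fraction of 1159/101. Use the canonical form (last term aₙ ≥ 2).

1159 = 11·101 + 48
101 = 2·48 + 5
48 = 9·5 + 3
5 = 1·3 + 2
3 = 1·2 + 1
2 = 2·1 + 0  (stop)
So 1159/101 = [11; 2, 9, 1, 1, 2].

[11; 2, 9, 1, 1, 2]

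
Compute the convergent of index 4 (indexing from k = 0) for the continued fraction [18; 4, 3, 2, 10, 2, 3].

Using pₖ = aₖpₖ₋₁ + pₖ₋₂, qₖ = aₖqₖ₋₁ + qₖ₋₂ (with p₋₁=1, p₋₂=0, q₋₁=0, q₋₂=1):
  k=0: a=18, p=18, q=1
  k=1: a=4, p=73, q=4
  k=2: a=3, p=237, q=13
  k=3: a=2, p=547, q=30
  k=4: a=10, p=5707, q=313

5707/313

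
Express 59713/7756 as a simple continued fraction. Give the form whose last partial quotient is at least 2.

59713 = 7*7756 + 5421
7756 = 1*5421 + 2335
5421 = 2*2335 + 751
2335 = 3*751 + 82
751 = 9*82 + 13
82 = 6*13 + 4
13 = 3*4 + 1
4 = 4*1 + 0  (stop)
So 59713/7756 = [7; 1, 2, 3, 9, 6, 3, 4].

[7; 1, 2, 3, 9, 6, 3, 4]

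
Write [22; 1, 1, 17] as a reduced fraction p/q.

788/35

Using pₖ = aₖpₖ₋₁ + pₖ₋₂ and qₖ = aₖqₖ₋₁ + qₖ₋₂:
  k=0: a=22, p=22, q=1
  k=1: a=1, p=23, q=1
  k=2: a=1, p=45, q=2
  k=3: a=17, p=788, q=35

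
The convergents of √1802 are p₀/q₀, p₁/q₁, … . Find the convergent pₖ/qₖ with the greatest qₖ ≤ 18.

√1802 = [42; 2, 4, 2, 84, …] (period length 4).
Convergents:
  p_0/q_0 = 42/1
  p_1/q_1 = 85/2
  p_2/q_2 = 382/9
  p_3/q_3 = 849/20
q_2 = 9 ≤ 18 < 20 = q_3, so the answer is 382/9.

382/9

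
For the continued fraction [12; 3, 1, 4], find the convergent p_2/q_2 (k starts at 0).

49/4

Using pₖ = aₖpₖ₋₁ + pₖ₋₂, qₖ = aₖqₖ₋₁ + qₖ₋₂ (with p₋₁=1, p₋₂=0, q₋₁=0, q₋₂=1):
  k=0: a=12, p=12, q=1
  k=1: a=3, p=37, q=3
  k=2: a=1, p=49, q=4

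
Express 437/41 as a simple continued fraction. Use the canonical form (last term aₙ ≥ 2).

437 = 10·41 + 27
41 = 1·27 + 14
27 = 1·14 + 13
14 = 1·13 + 1
13 = 13·1 + 0  (stop)
So 437/41 = [10; 1, 1, 1, 13].

[10; 1, 1, 1, 13]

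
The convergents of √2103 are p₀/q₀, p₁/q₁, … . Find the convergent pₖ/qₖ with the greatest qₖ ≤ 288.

√2103 = [45; 1, 6, 15, 6, 1, 90, …] (period length 6).
Convergents:
  p_0/q_0 = 45/1
  p_1/q_1 = 46/1
  p_2/q_2 = 321/7
  p_3/q_3 = 4861/106
  p_4/q_4 = 29487/643
q_3 = 106 ≤ 288 < 643 = q_4, so the answer is 4861/106.

4861/106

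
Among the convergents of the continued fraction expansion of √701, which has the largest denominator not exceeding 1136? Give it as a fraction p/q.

11782/445

√701 = [26; 2, 10, 10, 2, 52, …] (period length 5).
Convergents:
  p_0/q_0 = 26/1
  p_1/q_1 = 53/2
  p_2/q_2 = 556/21
  p_3/q_3 = 5613/212
  p_4/q_4 = 11782/445
  p_5/q_5 = 618277/23352
q_4 = 445 ≤ 1136 < 23352 = q_5, so the answer is 11782/445.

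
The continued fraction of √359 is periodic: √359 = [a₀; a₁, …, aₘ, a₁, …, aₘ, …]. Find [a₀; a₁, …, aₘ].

a₀ = ⌊√359⌋ = 18.
With m₀=0, d₀=1 and mₖ₊₁ = dₖaₖ − mₖ, dₖ₊₁ = (n − mₖ₊₁²)/dₖ, aₖ₊₁ = ⌊(a₀+mₖ₊₁)/dₖ₊₁⌋:
  k=1: m=18, d=35, a=1
  k=2: m=17, d=2, a=17
  k=3: m=17, d=35, a=1
  k=4: m=18, d=1, a=36
d=1 and a=2a₀=36 at k=4, so the next step gives (m, d) = (18, 35) again — its k=1 value — and the period has length 4.

[18; 1, 17, 1, 36]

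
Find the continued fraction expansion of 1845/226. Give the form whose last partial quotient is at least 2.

[8; 6, 9, 4]

1845 = 8×226 + 37
226 = 6×37 + 4
37 = 9×4 + 1
4 = 4×1 + 0  (stop)
So 1845/226 = [8; 6, 9, 4].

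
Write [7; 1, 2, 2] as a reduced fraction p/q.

Using pₖ = aₖpₖ₋₁ + pₖ₋₂ and qₖ = aₖqₖ₋₁ + qₖ₋₂:
  k=0: a=7, p=7, q=1
  k=1: a=1, p=8, q=1
  k=2: a=2, p=23, q=3
  k=3: a=2, p=54, q=7

54/7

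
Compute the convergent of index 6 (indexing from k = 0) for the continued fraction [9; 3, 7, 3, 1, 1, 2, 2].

Using pₖ = aₖpₖ₋₁ + pₖ₋₂, qₖ = aₖqₖ₋₁ + qₖ₋₂ (with p₋₁=1, p₋₂=0, q₋₁=0, q₋₂=1):
  k=0: a=9, p=9, q=1
  k=1: a=3, p=28, q=3
  k=2: a=7, p=205, q=22
  k=3: a=3, p=643, q=69
  k=4: a=1, p=848, q=91
  k=5: a=1, p=1491, q=160
  k=6: a=2, p=3830, q=411

3830/411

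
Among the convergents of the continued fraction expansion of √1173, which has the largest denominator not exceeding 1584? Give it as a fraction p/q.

√1173 = [34; 4, 68, …] (period length 2).
Convergents:
  p_0/q_0 = 34/1
  p_1/q_1 = 137/4
  p_2/q_2 = 9350/273
  p_3/q_3 = 37537/1096
  p_4/q_4 = 2561866/74801
q_3 = 1096 ≤ 1584 < 74801 = q_4, so the answer is 37537/1096.

37537/1096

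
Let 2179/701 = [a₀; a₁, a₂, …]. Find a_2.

2179 = 3·701 + 76   →  a_0 = 3
701 = 9·76 + 17   →  a_1 = 9
76 = 4·17 + 8   →  a_2 = 4

4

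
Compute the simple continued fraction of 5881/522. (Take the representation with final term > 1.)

5881 = 11×522 + 139
522 = 3×139 + 105
139 = 1×105 + 34
105 = 3×34 + 3
34 = 11×3 + 1
3 = 3×1 + 0  (stop)
So 5881/522 = [11; 3, 1, 3, 11, 3].

[11; 3, 1, 3, 11, 3]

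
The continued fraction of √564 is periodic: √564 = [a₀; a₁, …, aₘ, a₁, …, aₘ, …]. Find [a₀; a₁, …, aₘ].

[23; 1, 2, 1, 46]

a₀ = ⌊√564⌋ = 23.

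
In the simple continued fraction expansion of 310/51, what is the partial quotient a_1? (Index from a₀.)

310 = 6·51 + 4   →  a_0 = 6
51 = 12·4 + 3   →  a_1 = 12

12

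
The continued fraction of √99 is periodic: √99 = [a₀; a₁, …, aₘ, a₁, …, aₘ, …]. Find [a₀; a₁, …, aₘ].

a₀ = ⌊√99⌋ = 9.
With m₀=0, d₀=1 and mₖ₊₁ = dₖaₖ − mₖ, dₖ₊₁ = (n − mₖ₊₁²)/dₖ, aₖ₊₁ = ⌊(a₀+mₖ₊₁)/dₖ₊₁⌋:
  k=1: m=9, d=18, a=1
  k=2: m=9, d=1, a=18
d=1 and a=2a₀=18 at k=2, so the next step gives (m, d) = (9, 18) again — its k=1 value — and the period has length 2.

[9; 1, 18]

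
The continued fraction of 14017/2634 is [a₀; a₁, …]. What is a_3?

9

14017 = 5·2634 + 847   →  a_0 = 5
2634 = 3·847 + 93   →  a_1 = 3
847 = 9·93 + 10   →  a_2 = 9
93 = 9·10 + 3   →  a_3 = 9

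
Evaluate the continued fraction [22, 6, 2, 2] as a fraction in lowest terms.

709/32

Fold from the inside: start with 2/1.
  2 + 1/2 = 5/2
  6 + 2/5 = 32/5
  22 + 5/32 = 709/32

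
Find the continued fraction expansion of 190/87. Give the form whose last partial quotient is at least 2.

190 = 2·87 + 16
87 = 5·16 + 7
16 = 2·7 + 2
7 = 3·2 + 1
2 = 2·1 + 0  (stop)
So 190/87 = [2; 5, 2, 3, 2].

[2; 5, 2, 3, 2]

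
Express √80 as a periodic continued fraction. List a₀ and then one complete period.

a₀ = ⌊√80⌋ = 8.
With m₀=0, d₀=1 and mₖ₊₁ = dₖaₖ − mₖ, dₖ₊₁ = (n − mₖ₊₁²)/dₖ, aₖ₊₁ = ⌊(a₀+mₖ₊₁)/dₖ₊₁⌋:
  k=1: m=8, d=16, a=1
  k=2: m=8, d=1, a=16
d=1 and a=2a₀=16 at k=2, so the next step gives (m, d) = (8, 16) again — its k=1 value — and the period has length 2.

[8; 1, 16]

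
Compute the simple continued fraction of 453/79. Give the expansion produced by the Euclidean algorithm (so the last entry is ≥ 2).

[5; 1, 2, 1, 3, 5]

453 = 5*79 + 58
79 = 1*58 + 21
58 = 2*21 + 16
21 = 1*16 + 5
16 = 3*5 + 1
5 = 5*1 + 0  (stop)
So 453/79 = [5; 1, 2, 1, 3, 5].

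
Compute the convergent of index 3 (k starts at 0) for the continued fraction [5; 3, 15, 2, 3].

Using pₖ = aₖpₖ₋₁ + pₖ₋₂, qₖ = aₖqₖ₋₁ + qₖ₋₂ (with p₋₁=1, p₋₂=0, q₋₁=0, q₋₂=1):
  k=0: a=5, p=5, q=1
  k=1: a=3, p=16, q=3
  k=2: a=15, p=245, q=46
  k=3: a=2, p=506, q=95

506/95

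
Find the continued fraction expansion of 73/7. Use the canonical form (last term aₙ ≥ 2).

73 = 10*7 + 3
7 = 2*3 + 1
3 = 3*1 + 0  (stop)
So 73/7 = [10; 2, 3].

[10; 2, 3]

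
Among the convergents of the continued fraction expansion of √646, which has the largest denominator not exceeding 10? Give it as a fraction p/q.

√646 = [25; 2, 2, 2, 50, …] (period length 4).
Convergents:
  p_0/q_0 = 25/1
  p_1/q_1 = 51/2
  p_2/q_2 = 127/5
  p_3/q_3 = 305/12
q_2 = 5 ≤ 10 < 12 = q_3, so the answer is 127/5.

127/5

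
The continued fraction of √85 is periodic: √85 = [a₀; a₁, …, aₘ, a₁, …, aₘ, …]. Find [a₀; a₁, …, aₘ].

a₀ = ⌊√85⌋ = 9.
With m₀=0, d₀=1 and mₖ₊₁ = dₖaₖ − mₖ, dₖ₊₁ = (n − mₖ₊₁²)/dₖ, aₖ₊₁ = ⌊(a₀+mₖ₊₁)/dₖ₊₁⌋:
  k=1: m=9, d=4, a=4
  k=2: m=7, d=9, a=1
  k=3: m=2, d=9, a=1
  k=4: m=7, d=4, a=4
  k=5: m=9, d=1, a=18
d=1 and a=2a₀=18 at k=5, so the next step gives (m, d) = (9, 4) again — its k=1 value — and the period has length 5.

[9; 4, 1, 1, 4, 18]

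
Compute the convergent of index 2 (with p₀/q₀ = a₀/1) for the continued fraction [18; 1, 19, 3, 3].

379/20

Using pₖ = aₖpₖ₋₁ + pₖ₋₂, qₖ = aₖqₖ₋₁ + qₖ₋₂ (with p₋₁=1, p₋₂=0, q₋₁=0, q₋₂=1):
  k=0: a=18, p=18, q=1
  k=1: a=1, p=19, q=1
  k=2: a=19, p=379, q=20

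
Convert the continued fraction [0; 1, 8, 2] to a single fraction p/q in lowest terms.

Fold from the inside: start with 2/1.
  8 + 1/2 = 17/2
  1 + 2/17 = 19/17
  0 + 17/19 = 17/19

17/19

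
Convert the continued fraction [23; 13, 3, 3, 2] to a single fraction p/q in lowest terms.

7061/306

Fold from the inside: start with 2/1.
  3 + 1/2 = 7/2
  3 + 2/7 = 23/7
  13 + 7/23 = 306/23
  23 + 23/306 = 7061/306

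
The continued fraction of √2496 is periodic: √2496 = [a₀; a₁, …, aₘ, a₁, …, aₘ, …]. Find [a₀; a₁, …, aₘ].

a₀ = ⌊√2496⌋ = 49.
With m₀=0, d₀=1 and mₖ₊₁ = dₖaₖ − mₖ, dₖ₊₁ = (n − mₖ₊₁²)/dₖ, aₖ₊₁ = ⌊(a₀+mₖ₊₁)/dₖ₊₁⌋:
  k=1: m=49, d=95, a=1
  k=2: m=46, d=4, a=23
  k=3: m=46, d=95, a=1
  k=4: m=49, d=1, a=98
d=1 and a=2a₀=98 at k=4, so the next step gives (m, d) = (49, 95) again — its k=1 value — and the period has length 4.

[49; 1, 23, 1, 98]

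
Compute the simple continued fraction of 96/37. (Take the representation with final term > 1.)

96 = 2*37 + 22
37 = 1*22 + 15
22 = 1*15 + 7
15 = 2*7 + 1
7 = 7*1 + 0  (stop)
So 96/37 = [2; 1, 1, 2, 7].

[2; 1, 1, 2, 7]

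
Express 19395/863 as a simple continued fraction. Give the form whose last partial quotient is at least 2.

[22; 2, 9, 11, 4]

19395 = 22*863 + 409
863 = 2*409 + 45
409 = 9*45 + 4
45 = 11*4 + 1
4 = 4*1 + 0  (stop)
So 19395/863 = [22; 2, 9, 11, 4].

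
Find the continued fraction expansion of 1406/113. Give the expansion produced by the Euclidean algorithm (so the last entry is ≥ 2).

[12; 2, 3, 1, 5, 2]

1406 = 12×113 + 50
113 = 2×50 + 13
50 = 3×13 + 11
13 = 1×11 + 2
11 = 5×2 + 1
2 = 2×1 + 0  (stop)
So 1406/113 = [12; 2, 3, 1, 5, 2].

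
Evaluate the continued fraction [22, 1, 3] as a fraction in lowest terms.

Using pₖ = aₖpₖ₋₁ + pₖ₋₂ and qₖ = aₖqₖ₋₁ + qₖ₋₂:
  k=0: a=22, p=22, q=1
  k=1: a=1, p=23, q=1
  k=2: a=3, p=91, q=4

91/4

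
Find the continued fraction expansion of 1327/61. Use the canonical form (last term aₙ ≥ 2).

1327 = 21*61 + 46
61 = 1*46 + 15
46 = 3*15 + 1
15 = 15*1 + 0  (stop)
So 1327/61 = [21; 1, 3, 15].

[21; 1, 3, 15]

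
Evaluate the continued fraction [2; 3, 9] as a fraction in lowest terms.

Using pₖ = aₖpₖ₋₁ + pₖ₋₂ and qₖ = aₖqₖ₋₁ + qₖ₋₂:
  k=0: a=2, p=2, q=1
  k=1: a=3, p=7, q=3
  k=2: a=9, p=65, q=28

65/28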